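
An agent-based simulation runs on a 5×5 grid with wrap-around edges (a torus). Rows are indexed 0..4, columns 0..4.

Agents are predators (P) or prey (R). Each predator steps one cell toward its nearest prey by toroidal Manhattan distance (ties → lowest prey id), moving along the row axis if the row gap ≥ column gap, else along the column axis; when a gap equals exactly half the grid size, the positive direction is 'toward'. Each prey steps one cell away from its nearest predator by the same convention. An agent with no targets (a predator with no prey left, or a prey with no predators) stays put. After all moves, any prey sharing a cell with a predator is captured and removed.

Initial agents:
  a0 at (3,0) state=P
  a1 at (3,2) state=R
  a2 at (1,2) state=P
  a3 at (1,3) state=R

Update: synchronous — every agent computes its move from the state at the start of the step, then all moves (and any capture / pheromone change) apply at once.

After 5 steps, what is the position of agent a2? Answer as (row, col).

(1, 2)

t=1: a0@(3,1):P a1@(3,3):R a2@(1,3):P a3@(1,4):R
t=2: a0@(3,2):P a1@(3,4):R a2@(1,4):P a3@(1,0):R
t=3: a0@(3,3):P a1@(3,0):R a2@(1,0):P a3@(1,1):R
t=4: a0@(3,4):P a1@(3,1):R a2@(1,1):P a3@(1,2):R
t=5: a0@(3,0):P a1@(3,2):R a2@(1,2):P a3@(1,3):R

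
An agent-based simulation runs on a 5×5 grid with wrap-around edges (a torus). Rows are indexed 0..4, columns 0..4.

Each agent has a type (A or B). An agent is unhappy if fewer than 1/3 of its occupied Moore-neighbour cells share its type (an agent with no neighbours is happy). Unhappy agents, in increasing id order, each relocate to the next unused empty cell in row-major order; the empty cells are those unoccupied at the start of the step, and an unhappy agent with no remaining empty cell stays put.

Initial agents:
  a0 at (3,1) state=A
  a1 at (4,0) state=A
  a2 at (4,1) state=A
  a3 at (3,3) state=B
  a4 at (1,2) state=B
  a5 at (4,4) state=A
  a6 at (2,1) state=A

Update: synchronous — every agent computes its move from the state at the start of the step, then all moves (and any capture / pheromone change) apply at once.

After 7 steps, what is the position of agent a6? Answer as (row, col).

t=1: a0@(3,1):A a1@(4,0):A a2@(4,1):A a3@(0,0):B a4@(0,1):B a5@(4,4):A a6@(2,1):A
t=2: a0@(3,1):A a1@(4,0):A a2@(4,1):A a3@(0,2):B a4@(0,1):B a5@(4,4):A a6@(2,1):A
t=3: (unchanged — steady state)

(2, 1)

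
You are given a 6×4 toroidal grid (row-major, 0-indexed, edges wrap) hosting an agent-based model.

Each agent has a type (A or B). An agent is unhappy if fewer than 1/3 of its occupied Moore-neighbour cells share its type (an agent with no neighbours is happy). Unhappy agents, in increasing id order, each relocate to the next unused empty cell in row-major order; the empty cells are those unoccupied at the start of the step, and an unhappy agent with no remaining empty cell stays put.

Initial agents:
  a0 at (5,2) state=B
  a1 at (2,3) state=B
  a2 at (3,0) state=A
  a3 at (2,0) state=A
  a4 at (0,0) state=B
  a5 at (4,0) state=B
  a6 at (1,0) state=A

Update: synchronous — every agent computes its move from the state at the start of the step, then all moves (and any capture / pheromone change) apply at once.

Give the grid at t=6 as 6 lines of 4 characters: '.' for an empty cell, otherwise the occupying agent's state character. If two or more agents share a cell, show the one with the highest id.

t=1: a0@(5,2):B a1@(0,1):B a2@(3,0):A a3@(2,0):A a4@(0,2):B a5@(0,3):B a6@(1,0):A
t=2: (unchanged — steady state)

.BBB
A...
A...
A...
....
..B.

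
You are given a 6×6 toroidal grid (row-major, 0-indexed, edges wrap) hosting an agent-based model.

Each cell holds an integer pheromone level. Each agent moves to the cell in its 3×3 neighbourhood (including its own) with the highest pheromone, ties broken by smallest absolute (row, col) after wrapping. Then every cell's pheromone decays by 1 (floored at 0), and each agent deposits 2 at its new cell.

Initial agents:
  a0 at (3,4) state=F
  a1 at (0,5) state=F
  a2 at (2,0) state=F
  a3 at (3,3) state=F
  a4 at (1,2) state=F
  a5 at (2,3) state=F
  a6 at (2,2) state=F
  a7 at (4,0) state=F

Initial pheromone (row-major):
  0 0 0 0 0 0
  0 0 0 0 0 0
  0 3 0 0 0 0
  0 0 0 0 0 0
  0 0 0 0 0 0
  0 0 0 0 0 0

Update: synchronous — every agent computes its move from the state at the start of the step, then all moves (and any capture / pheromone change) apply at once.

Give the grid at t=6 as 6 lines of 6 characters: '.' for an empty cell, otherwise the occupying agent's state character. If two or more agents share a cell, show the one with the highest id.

F.....
......
.F....
......
......
......

t=1: a0@(2,3) a1@(0,0) a2@(2,1) a3@(2,2) a4@(2,1) a5@(1,2) a6@(2,1) a7@(3,0) | pheromone: 2 0 0 0 0 0 / 0 0 2 0 0 0 / 0 8 2 2 0 0 / 2 0 0 0 0 0 / 0 0 0 0 0 0 / 0 0 0 0 0 0
t=2: a0@(1,2) a1@(0,0) a2@(2,1) a3@(2,1) a4@(2,1) a5@(2,1) a6@(2,1) a7@(2,1) | pheromone: 3 0 0 0 0 0 / 0 0 3 0 0 0 / 0 19 1 1 0 0 / 1 0 0 0 0 0 / 0 0 0 0 0 0 / 0 0 0 0 0 0
t=3: a0@(2,1) a1@(0,0) a2@(2,1) a3@(2,1) a4@(2,1) a5@(2,1) a6@(2,1) a7@(2,1) | pheromone: 4 0 0 0 0 0 / 0 0 2 0 0 0 / 0 32 0 0 0 0 / 0 0 0 0 0 0 / 0 0 0 0 0 0 / 0 0 0 0 0 0
t=4: a0@(2,1) a1@(0,0) a2@(2,1) a3@(2,1) a4@(2,1) a5@(2,1) a6@(2,1) a7@(2,1) | pheromone: 5 0 0 0 0 0 / 0 0 1 0 0 0 / 0 45 0 0 0 0 / 0 0 0 0 0 0 / 0 0 0 0 0 0 / 0 0 0 0 0 0
t=5: a0@(2,1) a1@(0,0) a2@(2,1) a3@(2,1) a4@(2,1) a5@(2,1) a6@(2,1) a7@(2,1) | pheromone: 6 0 0 0 0 0 / 0 0 0 0 0 0 / 0 58 0 0 0 0 / 0 0 0 0 0 0 / 0 0 0 0 0 0 / 0 0 0 0 0 0
t=6: a0@(2,1) a1@(0,0) a2@(2,1) a3@(2,1) a4@(2,1) a5@(2,1) a6@(2,1) a7@(2,1) | pheromone: 7 0 0 0 0 0 / 0 0 0 0 0 0 / 0 71 0 0 0 0 / 0 0 0 0 0 0 / 0 0 0 0 0 0 / 0 0 0 0 0 0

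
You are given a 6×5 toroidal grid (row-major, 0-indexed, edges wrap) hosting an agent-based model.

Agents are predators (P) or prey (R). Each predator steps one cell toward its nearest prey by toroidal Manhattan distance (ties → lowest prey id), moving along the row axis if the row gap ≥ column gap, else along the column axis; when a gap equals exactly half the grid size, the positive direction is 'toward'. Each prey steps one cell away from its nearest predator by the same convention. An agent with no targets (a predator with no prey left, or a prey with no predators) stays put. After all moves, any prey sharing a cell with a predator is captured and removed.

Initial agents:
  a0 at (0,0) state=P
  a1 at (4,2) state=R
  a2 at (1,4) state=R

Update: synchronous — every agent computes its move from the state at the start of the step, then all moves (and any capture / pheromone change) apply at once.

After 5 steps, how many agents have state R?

2

t=1: a0@(1,0):P a1@(3,2):R a2@(2,4):R
t=2: a0@(2,0):P a1@(4,2):R a2@(3,4):R
t=3: a0@(3,0):P a1@(5,2):R a2@(4,4):R
t=4: a0@(4,0):P a1@(0,2):R a2@(5,4):R
t=5: a0@(5,0):P a1@(1,2):R a2@(0,4):R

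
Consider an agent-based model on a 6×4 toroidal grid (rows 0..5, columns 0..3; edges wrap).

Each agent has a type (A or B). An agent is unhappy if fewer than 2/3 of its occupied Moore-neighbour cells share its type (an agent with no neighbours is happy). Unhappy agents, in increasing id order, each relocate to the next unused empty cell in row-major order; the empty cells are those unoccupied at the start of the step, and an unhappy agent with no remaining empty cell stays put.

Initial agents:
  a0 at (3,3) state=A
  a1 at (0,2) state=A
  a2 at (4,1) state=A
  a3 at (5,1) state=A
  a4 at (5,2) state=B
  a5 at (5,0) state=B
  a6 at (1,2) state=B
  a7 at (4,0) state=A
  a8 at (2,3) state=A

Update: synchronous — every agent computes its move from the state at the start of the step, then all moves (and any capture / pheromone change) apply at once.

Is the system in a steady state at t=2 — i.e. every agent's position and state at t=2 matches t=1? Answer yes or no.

t=1: a0@(3,3):A a1@(0,0):A a2@(0,1):A a3@(0,3):A a4@(1,0):B a5@(1,1):B a6@(1,3):B a7@(4,0):A a8@(2,0):A
t=2: a0@(3,3):A a1@(0,2):A a2@(1,2):A a3@(2,1):A a4@(2,2):B a5@(2,3):B a6@(3,0):B a7@(4,0):A a8@(3,1):A

no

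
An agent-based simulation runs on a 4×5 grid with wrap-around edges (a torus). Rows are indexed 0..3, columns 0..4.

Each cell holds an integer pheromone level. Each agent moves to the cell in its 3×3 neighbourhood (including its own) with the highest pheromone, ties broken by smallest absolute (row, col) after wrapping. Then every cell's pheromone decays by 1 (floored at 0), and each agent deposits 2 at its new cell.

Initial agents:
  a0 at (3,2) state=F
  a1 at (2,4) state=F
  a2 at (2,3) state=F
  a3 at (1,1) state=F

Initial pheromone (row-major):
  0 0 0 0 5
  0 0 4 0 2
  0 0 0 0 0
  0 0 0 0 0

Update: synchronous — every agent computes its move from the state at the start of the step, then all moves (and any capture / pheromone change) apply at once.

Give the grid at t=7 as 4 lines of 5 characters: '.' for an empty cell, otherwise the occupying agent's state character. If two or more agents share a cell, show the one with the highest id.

....F
..F..
.....
.....

t=1: a0@(0,1) a1@(1,4) a2@(1,2) a3@(1,2) | pheromone: 0 2 0 0 4 / 0 0 7 0 3 / 0 0 0 0 0 / 0 0 0 0 0
t=2: a0@(1,2) a1@(0,4) a2@(1,2) a3@(1,2) | pheromone: 0 1 0 0 5 / 0 0 12 0 2 / 0 0 0 0 0 / 0 0 0 0 0
t=3: a0@(1,2) a1@(0,4) a2@(1,2) a3@(1,2) | pheromone: 0 0 0 0 6 / 0 0 17 0 1 / 0 0 0 0 0 / 0 0 0 0 0
t=4: a0@(1,2) a1@(0,4) a2@(1,2) a3@(1,2) | pheromone: 0 0 0 0 7 / 0 0 22 0 0 / 0 0 0 0 0 / 0 0 0 0 0
t=5: a0@(1,2) a1@(0,4) a2@(1,2) a3@(1,2) | pheromone: 0 0 0 0 8 / 0 0 27 0 0 / 0 0 0 0 0 / 0 0 0 0 0
t=6: a0@(1,2) a1@(0,4) a2@(1,2) a3@(1,2) | pheromone: 0 0 0 0 9 / 0 0 32 0 0 / 0 0 0 0 0 / 0 0 0 0 0
t=7: a0@(1,2) a1@(0,4) a2@(1,2) a3@(1,2) | pheromone: 0 0 0 0 10 / 0 0 37 0 0 / 0 0 0 0 0 / 0 0 0 0 0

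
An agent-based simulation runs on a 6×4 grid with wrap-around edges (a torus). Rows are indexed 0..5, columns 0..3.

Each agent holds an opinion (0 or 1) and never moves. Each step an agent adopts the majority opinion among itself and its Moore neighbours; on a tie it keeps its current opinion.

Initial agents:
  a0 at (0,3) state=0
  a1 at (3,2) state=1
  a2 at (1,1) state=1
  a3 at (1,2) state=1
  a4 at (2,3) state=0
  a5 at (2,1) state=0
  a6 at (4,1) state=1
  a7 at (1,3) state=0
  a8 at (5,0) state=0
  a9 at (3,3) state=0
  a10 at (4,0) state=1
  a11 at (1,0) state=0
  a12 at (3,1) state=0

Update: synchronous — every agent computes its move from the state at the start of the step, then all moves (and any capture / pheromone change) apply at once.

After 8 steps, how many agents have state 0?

13

t=1: a0@(0,3):0 a1@(3,2):0 a2@(1,1):1 a3@(1,2):0 a4@(2,3):0 a5@(2,1):0 a6@(4,1):1 a7@(1,3):0 a8@(5,0):0 a9@(3,3):0 a10@(4,0):0 a11@(1,0):0 a12@(3,1):1
t=2: a0@(0,3):0 a1@(3,2):0 a2@(1,1):0 a3@(1,2):0 a4@(2,3):0 a5@(2,1):0 a6@(4,1):0 a7@(1,3):0 a8@(5,0):0 a9@(3,3):0 a10@(4,0):0 a11@(1,0):0 a12@(3,1):0
t=3: (unchanged — steady state)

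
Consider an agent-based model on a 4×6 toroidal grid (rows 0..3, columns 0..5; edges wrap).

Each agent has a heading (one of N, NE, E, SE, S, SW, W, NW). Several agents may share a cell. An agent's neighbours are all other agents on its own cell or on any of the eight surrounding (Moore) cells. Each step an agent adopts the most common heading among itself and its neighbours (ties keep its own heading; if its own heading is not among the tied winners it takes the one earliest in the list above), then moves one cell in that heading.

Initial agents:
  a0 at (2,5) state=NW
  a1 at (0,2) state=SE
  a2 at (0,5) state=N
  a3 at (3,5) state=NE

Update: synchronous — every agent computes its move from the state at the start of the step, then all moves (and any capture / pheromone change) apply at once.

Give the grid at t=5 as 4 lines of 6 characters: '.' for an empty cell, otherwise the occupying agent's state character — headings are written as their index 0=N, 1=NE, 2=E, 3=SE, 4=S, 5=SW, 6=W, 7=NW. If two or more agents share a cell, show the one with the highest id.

......
73....
....1.
.....0

t=1: a0@(1,4):NW a1@(1,3):SE a2@(3,5):N a3@(2,0):NE
t=2: a0@(0,3):NW a1@(2,4):SE a2@(2,5):N a3@(1,1):NE
t=3: a0@(3,2):NW a1@(3,5):SE a2@(1,5):N a3@(0,2):NE
t=4: a0@(2,1):NW a1@(0,0):SE a2@(0,5):N a3@(3,3):NE
t=5: a0@(1,0):NW a1@(1,1):SE a2@(3,5):N a3@(2,4):NE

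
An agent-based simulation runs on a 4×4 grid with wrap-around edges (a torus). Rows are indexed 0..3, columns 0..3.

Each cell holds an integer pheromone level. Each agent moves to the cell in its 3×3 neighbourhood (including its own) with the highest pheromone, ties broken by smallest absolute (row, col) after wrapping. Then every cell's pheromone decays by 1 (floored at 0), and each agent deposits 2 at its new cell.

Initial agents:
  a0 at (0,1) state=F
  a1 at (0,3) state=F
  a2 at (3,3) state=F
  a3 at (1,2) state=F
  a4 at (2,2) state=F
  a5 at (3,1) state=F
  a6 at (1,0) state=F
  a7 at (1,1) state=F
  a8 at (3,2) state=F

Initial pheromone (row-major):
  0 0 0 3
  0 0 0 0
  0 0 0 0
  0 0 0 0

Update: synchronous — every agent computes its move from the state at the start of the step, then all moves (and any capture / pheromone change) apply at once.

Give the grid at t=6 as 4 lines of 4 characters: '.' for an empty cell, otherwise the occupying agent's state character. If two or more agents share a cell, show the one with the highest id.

t=1: a0@(0,0) a1@(0,3) a2@(0,3) a3@(0,3) a4@(1,1) a5@(0,0) a6@(0,3) a7@(0,0) a8@(0,3) | pheromone: 6 0 0 12 / 0 2 0 0 / 0 0 0 0 / 0 0 0 0
t=2: a0@(0,3) a1@(0,3) a2@(0,3) a3@(0,3) a4@(0,0) a5@(0,3) a6@(0,3) a7@(0,3) a8@(0,3) | pheromone: 7 0 0 27 / 0 1 0 0 / 0 0 0 0 / 0 0 0 0
t=3: a0@(0,3) a1@(0,3) a2@(0,3) a3@(0,3) a4@(0,3) a5@(0,3) a6@(0,3) a7@(0,3) a8@(0,3) | pheromone: 6 0 0 44 / 0 0 0 0 / 0 0 0 0 / 0 0 0 0
t=4: a0@(0,3) a1@(0,3) a2@(0,3) a3@(0,3) a4@(0,3) a5@(0,3) a6@(0,3) a7@(0,3) a8@(0,3) | pheromone: 5 0 0 61 / 0 0 0 0 / 0 0 0 0 / 0 0 0 0
t=5: a0@(0,3) a1@(0,3) a2@(0,3) a3@(0,3) a4@(0,3) a5@(0,3) a6@(0,3) a7@(0,3) a8@(0,3) | pheromone: 4 0 0 78 / 0 0 0 0 / 0 0 0 0 / 0 0 0 0
t=6: a0@(0,3) a1@(0,3) a2@(0,3) a3@(0,3) a4@(0,3) a5@(0,3) a6@(0,3) a7@(0,3) a8@(0,3) | pheromone: 3 0 0 95 / 0 0 0 0 / 0 0 0 0 / 0 0 0 0

...F
....
....
....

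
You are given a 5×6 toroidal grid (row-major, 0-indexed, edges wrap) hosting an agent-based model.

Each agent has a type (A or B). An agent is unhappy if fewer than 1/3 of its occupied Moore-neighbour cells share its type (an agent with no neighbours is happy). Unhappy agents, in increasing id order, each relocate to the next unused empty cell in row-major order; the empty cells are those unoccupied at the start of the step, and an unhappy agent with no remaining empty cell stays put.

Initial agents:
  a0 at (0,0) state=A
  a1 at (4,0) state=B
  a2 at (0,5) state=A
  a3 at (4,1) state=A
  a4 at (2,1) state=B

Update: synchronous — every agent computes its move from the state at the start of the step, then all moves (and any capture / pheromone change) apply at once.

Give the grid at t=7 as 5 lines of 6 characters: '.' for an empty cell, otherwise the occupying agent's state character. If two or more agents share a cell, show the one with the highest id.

t=1: a0@(0,0):A a1@(0,1):B a2@(0,5):A a3@(4,1):A a4@(2,1):B
t=2: a0@(0,0):A a1@(0,2):B a2@(0,5):A a3@(4,1):A a4@(2,1):B
t=3: a0@(0,0):A a1@(0,1):B a2@(0,5):A a3@(4,1):A a4@(2,1):B
t=4: a0@(0,0):A a1@(0,2):B a2@(0,5):A a3@(4,1):A a4@(2,1):B
t=5: a0@(0,0):A a1@(0,1):B a2@(0,5):A a3@(4,1):A a4@(2,1):B
t=6: a0@(0,0):A a1@(0,2):B a2@(0,5):A a3@(4,1):A a4@(2,1):B
t=7: a0@(0,0):A a1@(0,1):B a2@(0,5):A a3@(4,1):A a4@(2,1):B

AB...A
......
.B....
......
.A....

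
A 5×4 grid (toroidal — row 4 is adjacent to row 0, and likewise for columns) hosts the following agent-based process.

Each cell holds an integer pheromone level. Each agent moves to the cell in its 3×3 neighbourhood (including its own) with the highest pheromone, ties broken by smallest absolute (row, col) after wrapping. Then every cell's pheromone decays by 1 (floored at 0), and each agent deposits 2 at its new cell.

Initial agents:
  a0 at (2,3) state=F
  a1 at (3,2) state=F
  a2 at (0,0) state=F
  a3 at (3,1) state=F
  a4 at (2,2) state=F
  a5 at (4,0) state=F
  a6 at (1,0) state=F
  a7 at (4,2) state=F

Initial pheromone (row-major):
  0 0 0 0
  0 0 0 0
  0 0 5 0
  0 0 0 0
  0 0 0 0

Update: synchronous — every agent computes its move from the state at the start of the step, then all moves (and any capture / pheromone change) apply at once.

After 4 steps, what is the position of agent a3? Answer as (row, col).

t=1: a0@(2,2) a1@(2,2) a2@(0,0) a3@(2,2) a4@(2,2) a5@(0,0) a6@(0,0) a7@(0,1) | pheromone: 6 2 0 0 / 0 0 0 0 / 0 0 12 0 / 0 0 0 0 / 0 0 0 0
t=2: a0@(2,2) a1@(2,2) a2@(0,0) a3@(2,2) a4@(2,2) a5@(0,0) a6@(0,0) a7@(0,0) | pheromone: 13 1 0 0 / 0 0 0 0 / 0 0 19 0 / 0 0 0 0 / 0 0 0 0
t=3: a0@(2,2) a1@(2,2) a2@(0,0) a3@(2,2) a4@(2,2) a5@(0,0) a6@(0,0) a7@(0,0) | pheromone: 20 0 0 0 / 0 0 0 0 / 0 0 26 0 / 0 0 0 0 / 0 0 0 0
t=4: a0@(2,2) a1@(2,2) a2@(0,0) a3@(2,2) a4@(2,2) a5@(0,0) a6@(0,0) a7@(0,0) | pheromone: 27 0 0 0 / 0 0 0 0 / 0 0 33 0 / 0 0 0 0 / 0 0 0 0

(2, 2)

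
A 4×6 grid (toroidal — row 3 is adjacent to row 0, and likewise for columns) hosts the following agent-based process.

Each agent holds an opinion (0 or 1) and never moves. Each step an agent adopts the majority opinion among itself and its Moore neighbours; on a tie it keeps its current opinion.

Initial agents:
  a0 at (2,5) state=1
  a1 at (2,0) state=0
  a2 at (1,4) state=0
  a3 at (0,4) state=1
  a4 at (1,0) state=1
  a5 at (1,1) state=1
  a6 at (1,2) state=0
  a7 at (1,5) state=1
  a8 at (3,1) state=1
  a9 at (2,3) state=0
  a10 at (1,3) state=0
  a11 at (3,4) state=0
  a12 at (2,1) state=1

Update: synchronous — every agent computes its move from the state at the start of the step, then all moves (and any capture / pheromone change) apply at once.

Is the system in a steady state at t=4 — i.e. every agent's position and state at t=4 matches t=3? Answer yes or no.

yes

t=1: a0@(2,5):1 a1@(2,0):1 a2@(1,4):0 a3@(0,4):0 a4@(1,0):1 a5@(1,1):1 a6@(1,2):0 a7@(1,5):1 a8@(3,1):1 a9@(2,3):0 a10@(1,3):0 a11@(3,4):0 a12@(2,1):1
t=2: (unchanged — steady state)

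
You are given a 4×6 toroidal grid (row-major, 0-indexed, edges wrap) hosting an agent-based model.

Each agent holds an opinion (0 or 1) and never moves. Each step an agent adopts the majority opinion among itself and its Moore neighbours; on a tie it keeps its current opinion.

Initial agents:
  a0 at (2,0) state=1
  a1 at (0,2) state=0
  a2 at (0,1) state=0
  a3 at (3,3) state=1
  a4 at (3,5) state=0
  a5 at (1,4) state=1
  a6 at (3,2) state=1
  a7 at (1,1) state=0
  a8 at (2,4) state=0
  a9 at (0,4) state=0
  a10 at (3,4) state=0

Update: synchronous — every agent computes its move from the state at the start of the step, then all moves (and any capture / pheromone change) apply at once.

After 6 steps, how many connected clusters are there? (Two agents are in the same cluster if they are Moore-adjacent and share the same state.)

t=1: a0@(2,0):0 a1@(0,2):0 a2@(0,1):0 a3@(3,3):0 a4@(3,5):0 a5@(1,4):0 a6@(3,2):1 a7@(1,1):0 a8@(2,4):0 a9@(0,4):0 a10@(3,4):0
t=2: a0@(2,0):0 a1@(0,2):0 a2@(0,1):0 a3@(3,3):0 a4@(3,5):0 a5@(1,4):0 a6@(3,2):0 a7@(1,1):0 a8@(2,4):0 a9@(0,4):0 a10@(3,4):0
t=3: (unchanged — steady state)

1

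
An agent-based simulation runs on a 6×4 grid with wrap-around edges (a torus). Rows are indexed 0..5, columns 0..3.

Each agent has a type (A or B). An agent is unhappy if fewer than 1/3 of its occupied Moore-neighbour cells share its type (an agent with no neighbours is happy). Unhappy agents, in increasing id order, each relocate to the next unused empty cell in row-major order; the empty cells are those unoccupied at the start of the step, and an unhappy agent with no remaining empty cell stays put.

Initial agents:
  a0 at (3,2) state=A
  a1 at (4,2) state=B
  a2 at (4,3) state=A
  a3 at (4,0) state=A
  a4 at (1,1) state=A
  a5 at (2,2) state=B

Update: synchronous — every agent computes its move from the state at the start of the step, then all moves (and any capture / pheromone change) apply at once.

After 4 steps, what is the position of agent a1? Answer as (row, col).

(0, 3)

t=1: a0@(3,2):A a1@(0,0):B a2@(4,3):A a3@(4,0):A a4@(0,1):A a5@(0,2):B
t=2: a0@(3,2):A a1@(0,3):B a2@(4,3):A a3@(4,0):A a4@(1,0):A a5@(1,1):B
t=3: a0@(3,2):A a1@(0,0):B a2@(4,3):A a3@(4,0):A a4@(0,1):A a5@(0,2):B
t=4: a0@(3,2):A a1@(0,3):B a2@(4,3):A a3@(4,0):A a4@(1,0):A a5@(1,1):B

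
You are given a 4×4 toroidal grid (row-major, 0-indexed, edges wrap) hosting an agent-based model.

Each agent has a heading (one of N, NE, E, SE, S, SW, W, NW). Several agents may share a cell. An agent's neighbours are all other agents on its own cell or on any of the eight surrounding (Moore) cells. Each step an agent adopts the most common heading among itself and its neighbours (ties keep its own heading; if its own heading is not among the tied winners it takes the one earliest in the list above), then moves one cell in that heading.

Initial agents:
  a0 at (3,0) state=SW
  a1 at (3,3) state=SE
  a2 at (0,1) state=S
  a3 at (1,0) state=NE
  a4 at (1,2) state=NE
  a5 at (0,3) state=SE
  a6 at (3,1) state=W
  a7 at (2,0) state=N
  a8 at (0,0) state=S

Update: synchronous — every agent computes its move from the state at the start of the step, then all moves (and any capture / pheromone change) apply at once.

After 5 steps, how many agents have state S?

9

t=1: a0@(0,1):SE a1@(0,0):SE a2@(1,1):S a3@(2,0):S a4@(0,3):NE a5@(1,0):SE a6@(0,1):S a7@(1,0):N a8@(1,0):S
t=2: a0@(1,2):SE a1@(1,1):SE a2@(2,1):S a3@(3,0):S a4@(1,0):SE a5@(2,0):S a6@(1,1):S a7@(2,0):S a8@(2,0):S
t=3: a0@(2,3):SE a1@(2,1):S a2@(3,1):S a3@(0,0):S a4@(2,0):S a5@(3,0):S a6@(2,1):S a7@(3,0):S a8@(3,0):S
t=4: a0@(3,3):S a1@(3,1):S a2@(0,1):S a3@(1,0):S a4@(3,0):S a5@(0,0):S a6@(3,1):S a7@(0,0):S a8@(0,0):S
t=5: a0@(0,3):S a1@(0,1):S a2@(1,1):S a3@(2,0):S a4@(0,0):S a5@(1,0):S a6@(0,1):S a7@(1,0):S a8@(1,0):S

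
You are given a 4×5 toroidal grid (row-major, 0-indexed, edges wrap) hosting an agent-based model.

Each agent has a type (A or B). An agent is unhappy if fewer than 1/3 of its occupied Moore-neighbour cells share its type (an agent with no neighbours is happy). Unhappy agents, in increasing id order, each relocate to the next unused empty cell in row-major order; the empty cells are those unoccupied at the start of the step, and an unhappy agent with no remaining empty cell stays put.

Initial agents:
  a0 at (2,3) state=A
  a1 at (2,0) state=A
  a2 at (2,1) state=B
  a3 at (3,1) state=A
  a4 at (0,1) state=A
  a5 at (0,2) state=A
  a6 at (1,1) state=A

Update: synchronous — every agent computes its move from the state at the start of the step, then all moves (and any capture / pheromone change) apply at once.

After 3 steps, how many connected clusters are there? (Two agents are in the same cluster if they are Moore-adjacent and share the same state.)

3

t=1: a0@(2,3):A a1@(2,0):A a2@(0,0):B a3@(3,1):A a4@(0,1):A a5@(0,2):A a6@(1,1):A
t=2: a0@(2,3):A a1@(2,0):A a2@(0,3):B a3@(3,1):A a4@(0,1):A a5@(0,2):A a6@(1,1):A
t=3: a0@(2,3):A a1@(2,0):A a2@(0,0):B a3@(3,1):A a4@(0,1):A a5@(0,2):A a6@(1,1):A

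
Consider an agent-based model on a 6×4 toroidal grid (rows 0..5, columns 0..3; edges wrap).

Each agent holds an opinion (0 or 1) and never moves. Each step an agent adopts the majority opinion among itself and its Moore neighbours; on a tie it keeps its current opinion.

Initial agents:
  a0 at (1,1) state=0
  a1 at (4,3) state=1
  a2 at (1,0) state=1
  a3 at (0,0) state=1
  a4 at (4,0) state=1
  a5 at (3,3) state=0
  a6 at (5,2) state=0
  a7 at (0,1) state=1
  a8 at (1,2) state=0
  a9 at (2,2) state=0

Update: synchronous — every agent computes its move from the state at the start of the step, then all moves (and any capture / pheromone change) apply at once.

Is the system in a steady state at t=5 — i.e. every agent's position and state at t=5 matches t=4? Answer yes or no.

yes

t=1: a0@(1,1):0 a1@(4,3):1 a2@(1,0):1 a3@(0,0):1 a4@(4,0):1 a5@(3,3):0 a6@(5,2):1 a7@(0,1):1 a8@(1,2):0 a9@(2,2):0
t=2: (unchanged — steady state)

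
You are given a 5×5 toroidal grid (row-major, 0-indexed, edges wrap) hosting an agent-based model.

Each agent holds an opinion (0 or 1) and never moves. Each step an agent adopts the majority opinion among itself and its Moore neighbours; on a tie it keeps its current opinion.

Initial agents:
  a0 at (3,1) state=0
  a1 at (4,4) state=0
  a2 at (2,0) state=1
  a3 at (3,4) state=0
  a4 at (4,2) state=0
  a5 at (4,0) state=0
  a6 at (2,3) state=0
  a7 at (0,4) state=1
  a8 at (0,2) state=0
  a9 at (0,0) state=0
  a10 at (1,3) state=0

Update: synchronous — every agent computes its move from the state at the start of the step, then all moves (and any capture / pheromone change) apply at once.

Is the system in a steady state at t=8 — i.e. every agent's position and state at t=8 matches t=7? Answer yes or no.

t=1: a0@(3,1):0 a1@(4,4):0 a2@(2,0):0 a3@(3,4):0 a4@(4,2):0 a5@(4,0):0 a6@(2,3):0 a7@(0,4):0 a8@(0,2):0 a9@(0,0):0 a10@(1,3):0
t=2: (unchanged — steady state)

yes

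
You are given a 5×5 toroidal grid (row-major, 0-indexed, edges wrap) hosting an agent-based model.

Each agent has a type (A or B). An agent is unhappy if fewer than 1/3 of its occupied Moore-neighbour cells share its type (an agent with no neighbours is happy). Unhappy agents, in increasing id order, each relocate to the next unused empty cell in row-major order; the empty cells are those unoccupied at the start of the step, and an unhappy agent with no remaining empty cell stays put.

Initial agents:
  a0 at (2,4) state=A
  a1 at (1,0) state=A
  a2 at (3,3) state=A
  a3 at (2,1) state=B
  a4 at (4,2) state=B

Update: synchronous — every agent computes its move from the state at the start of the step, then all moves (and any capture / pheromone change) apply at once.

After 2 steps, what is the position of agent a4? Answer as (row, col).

t=1: a0@(2,4):A a1@(1,0):A a2@(3,3):A a3@(0,0):B a4@(0,1):B
t=2: (unchanged — steady state)

(0, 1)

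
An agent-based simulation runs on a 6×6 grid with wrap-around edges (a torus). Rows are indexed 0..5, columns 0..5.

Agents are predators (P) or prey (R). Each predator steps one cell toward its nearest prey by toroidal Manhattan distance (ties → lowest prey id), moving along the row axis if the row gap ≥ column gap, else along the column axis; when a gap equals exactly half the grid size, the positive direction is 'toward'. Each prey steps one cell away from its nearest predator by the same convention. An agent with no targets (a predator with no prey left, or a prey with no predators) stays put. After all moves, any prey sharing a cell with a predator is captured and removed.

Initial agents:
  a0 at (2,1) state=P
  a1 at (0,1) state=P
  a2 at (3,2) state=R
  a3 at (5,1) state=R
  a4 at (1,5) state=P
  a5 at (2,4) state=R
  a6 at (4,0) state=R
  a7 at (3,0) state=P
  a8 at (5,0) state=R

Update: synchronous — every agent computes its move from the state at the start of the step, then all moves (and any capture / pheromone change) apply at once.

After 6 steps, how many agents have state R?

t=1: a0@(3,1):P a1@(5,1):P a2@(4,2):R a3@(4,1):R a4@(2,5):P a5@(3,4):R a6@(5,0):R a7@(4,0):P
t=2: a0@(4,1):P a1@(4,1):P a2@(5,2):R a3@(5,1):R a4@(3,5):P a5@(4,4):R a6@(5,5):R a7@(4,1):P
t=3: a0@(5,1):P a1@(5,1):P a2@(0,2):R a3@(0,1):R a4@(4,5):P a5@(5,4):R a6@(0,5):R a7@(5,1):P
t=4: a0@(0,1):P a1@(0,1):P a2@(1,2):R a3@(1,1):R a4@(5,5):P a5@(0,4):R a6@(1,5):R a7@(0,1):P
t=5: a0@(1,1):P a1@(1,1):P a2@(2,2):R a3@(2,1):R a4@(0,5):P a5@(1,4):R a6@(2,5):R a7@(1,1):P
t=6: a0@(2,1):P a1@(2,1):P a2@(3,2):R a3@(3,1):R a4@(1,5):P a5@(2,4):R a6@(3,5):R a7@(2,1):P

4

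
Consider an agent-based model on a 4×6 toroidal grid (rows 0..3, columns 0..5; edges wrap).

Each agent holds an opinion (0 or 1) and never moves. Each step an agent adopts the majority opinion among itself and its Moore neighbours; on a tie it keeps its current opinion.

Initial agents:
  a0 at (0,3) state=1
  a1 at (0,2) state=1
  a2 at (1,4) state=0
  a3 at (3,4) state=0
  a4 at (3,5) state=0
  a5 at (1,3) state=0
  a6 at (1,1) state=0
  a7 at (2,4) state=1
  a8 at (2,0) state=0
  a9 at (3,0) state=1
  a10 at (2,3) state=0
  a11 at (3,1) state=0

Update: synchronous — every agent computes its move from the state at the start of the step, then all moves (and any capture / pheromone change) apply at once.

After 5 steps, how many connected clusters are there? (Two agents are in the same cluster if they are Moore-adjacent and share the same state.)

1

t=1: a0@(0,3):0 a1@(0,2):0 a2@(1,4):0 a3@(3,4):0 a4@(3,5):0 a5@(1,3):0 a6@(1,1):0 a7@(2,4):0 a8@(2,0):0 a9@(3,0):0 a10@(2,3):0 a11@(3,1):0
t=2: (unchanged — steady state)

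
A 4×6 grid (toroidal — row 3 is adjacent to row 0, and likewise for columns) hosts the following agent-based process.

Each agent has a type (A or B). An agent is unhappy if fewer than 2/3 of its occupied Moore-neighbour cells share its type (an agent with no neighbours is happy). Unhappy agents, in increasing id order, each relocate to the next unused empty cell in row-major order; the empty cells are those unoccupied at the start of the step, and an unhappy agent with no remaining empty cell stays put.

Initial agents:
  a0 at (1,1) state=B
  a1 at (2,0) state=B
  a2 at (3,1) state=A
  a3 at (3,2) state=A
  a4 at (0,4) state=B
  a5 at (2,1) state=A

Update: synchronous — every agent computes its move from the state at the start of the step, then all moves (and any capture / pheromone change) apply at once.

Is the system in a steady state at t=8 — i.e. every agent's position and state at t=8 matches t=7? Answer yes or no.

yes

t=1: a0@(0,0):B a1@(0,1):B a2@(3,1):A a3@(3,2):A a4@(0,4):B a5@(0,2):A
t=2: a0@(0,3):B a1@(0,5):B a2@(1,0):A a3@(3,2):A a4@(0,4):B a5@(0,2):A
t=3: a0@(0,0):B a1@(0,1):B a2@(1,1):A a3@(1,2):A a4@(0,4):B a5@(1,3):A
t=4: a0@(0,2):B a1@(0,3):B a2@(0,5):A a3@(1,2):A a4@(1,0):B a5@(1,4):A
t=5: a0@(0,0):B a1@(0,1):B a2@(0,4):A a3@(1,1):A a4@(1,3):B a5@(1,5):A
t=6: a0@(0,2):B a1@(0,3):B a2@(0,5):A a3@(1,0):A a4@(1,2):B a5@(1,4):A
t=7: a0@(0,2):B a1@(0,3):B a2@(0,5):A a3@(1,0):A a4@(1,2):B a5@(0,0):A
t=8: (unchanged — steady state)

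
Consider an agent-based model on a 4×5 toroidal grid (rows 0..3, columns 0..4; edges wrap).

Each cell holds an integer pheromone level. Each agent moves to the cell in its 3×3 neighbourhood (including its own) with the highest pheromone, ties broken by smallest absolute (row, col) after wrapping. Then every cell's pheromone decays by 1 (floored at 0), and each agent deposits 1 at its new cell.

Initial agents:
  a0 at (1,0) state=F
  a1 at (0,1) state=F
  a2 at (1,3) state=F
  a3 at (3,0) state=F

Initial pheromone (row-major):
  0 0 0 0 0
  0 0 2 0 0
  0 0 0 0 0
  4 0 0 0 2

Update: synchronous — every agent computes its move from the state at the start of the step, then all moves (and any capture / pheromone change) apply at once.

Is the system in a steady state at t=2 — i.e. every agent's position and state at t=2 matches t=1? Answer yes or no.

no

t=1: a0@(0,0) a1@(3,0) a2@(1,2) a3@(3,0) | pheromone: 1 0 0 0 0 / 0 0 2 0 0 / 0 0 0 0 0 / 5 0 0 0 1
t=2: a0@(3,0) a1@(3,0) a2@(1,2) a3@(3,0) | pheromone: 0 0 0 0 0 / 0 0 2 0 0 / 0 0 0 0 0 / 7 0 0 0 0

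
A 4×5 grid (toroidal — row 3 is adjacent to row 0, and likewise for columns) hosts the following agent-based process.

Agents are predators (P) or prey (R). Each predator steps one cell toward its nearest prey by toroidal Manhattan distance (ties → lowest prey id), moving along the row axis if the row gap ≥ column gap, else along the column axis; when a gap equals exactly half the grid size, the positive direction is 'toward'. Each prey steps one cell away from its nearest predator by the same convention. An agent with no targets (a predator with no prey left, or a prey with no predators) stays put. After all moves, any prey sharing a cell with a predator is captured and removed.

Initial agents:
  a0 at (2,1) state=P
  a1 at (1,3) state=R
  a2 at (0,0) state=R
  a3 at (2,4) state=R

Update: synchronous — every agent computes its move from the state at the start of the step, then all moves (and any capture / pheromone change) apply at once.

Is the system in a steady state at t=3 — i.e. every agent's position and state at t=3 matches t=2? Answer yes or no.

no

t=1: a0@(2,0):P a1@(1,4):R a2@(3,0):R a3@(2,3):R
t=2: a0@(3,0):P a1@(0,4):R a2@(0,0):R a3@(2,2):R
t=3: a0@(0,0):P a1@(1,4):R a2@(1,0):R a3@(2,3):R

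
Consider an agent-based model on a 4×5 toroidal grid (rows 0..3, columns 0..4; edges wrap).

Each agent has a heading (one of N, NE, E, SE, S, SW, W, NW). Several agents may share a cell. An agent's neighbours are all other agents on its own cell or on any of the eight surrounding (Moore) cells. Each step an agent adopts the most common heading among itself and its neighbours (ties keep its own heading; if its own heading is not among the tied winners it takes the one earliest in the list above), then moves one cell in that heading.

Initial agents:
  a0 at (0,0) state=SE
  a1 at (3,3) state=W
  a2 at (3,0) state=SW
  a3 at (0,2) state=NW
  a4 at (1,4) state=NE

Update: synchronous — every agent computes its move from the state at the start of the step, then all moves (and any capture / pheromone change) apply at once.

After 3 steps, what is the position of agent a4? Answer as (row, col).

t=1: a0@(1,1):SE a1@(3,2):W a2@(0,4):SW a3@(3,1):NW a4@(0,0):NE
t=2: a0@(2,2):SE a1@(3,1):W a2@(1,3):SW a3@(2,0):NW a4@(3,1):NE
t=3: a0@(3,3):SE a1@(3,0):W a2@(2,2):SW a3@(1,4):NW a4@(2,2):NE

(2, 2)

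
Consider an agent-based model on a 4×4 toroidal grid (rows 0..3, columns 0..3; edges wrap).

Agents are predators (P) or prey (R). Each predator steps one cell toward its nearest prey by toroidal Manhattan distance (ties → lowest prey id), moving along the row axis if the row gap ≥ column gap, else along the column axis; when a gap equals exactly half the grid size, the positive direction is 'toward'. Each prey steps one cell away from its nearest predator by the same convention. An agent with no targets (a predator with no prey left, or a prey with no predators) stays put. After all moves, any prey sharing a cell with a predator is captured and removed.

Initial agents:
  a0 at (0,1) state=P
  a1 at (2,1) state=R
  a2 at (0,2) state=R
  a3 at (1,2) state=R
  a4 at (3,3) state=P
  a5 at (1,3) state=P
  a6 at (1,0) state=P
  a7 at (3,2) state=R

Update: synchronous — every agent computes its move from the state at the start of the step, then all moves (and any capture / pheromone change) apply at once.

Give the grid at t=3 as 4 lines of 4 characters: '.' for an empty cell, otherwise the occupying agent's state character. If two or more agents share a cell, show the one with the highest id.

t=1: a0@(0,2):P a1@(1,1):R a2@(0,3):R a3@(1,1):R a4@(3,2):P a5@(1,2):P a6@(2,0):P a7@(3,1):R
t=2: a0@(0,3):P a2@(0,0):R a4@(3,1):P a5@(1,1):P a6@(1,0):P a7@(3,0):R
t=3: a0@(0,0):P a4@(3,0):P a5@(0,1):P a6@(0,0):P a7@(3,3):R

PP..
....
....
P..R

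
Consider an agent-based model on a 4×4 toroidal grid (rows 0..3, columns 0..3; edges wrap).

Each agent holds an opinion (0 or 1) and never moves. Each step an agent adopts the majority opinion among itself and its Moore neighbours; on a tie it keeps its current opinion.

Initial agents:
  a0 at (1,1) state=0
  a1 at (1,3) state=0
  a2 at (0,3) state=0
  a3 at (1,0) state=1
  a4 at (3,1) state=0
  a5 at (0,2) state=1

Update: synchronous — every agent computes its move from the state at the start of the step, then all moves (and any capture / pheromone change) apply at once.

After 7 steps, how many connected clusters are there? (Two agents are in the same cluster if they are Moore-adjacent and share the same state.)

t=1: a0@(1,1):1 a1@(1,3):0 a2@(0,3):0 a3@(1,0):0 a4@(3,1):0 a5@(0,2):0
t=2: a0@(1,1):0 a1@(1,3):0 a2@(0,3):0 a3@(1,0):0 a4@(3,1):0 a5@(0,2):0
t=3: (unchanged — steady state)

1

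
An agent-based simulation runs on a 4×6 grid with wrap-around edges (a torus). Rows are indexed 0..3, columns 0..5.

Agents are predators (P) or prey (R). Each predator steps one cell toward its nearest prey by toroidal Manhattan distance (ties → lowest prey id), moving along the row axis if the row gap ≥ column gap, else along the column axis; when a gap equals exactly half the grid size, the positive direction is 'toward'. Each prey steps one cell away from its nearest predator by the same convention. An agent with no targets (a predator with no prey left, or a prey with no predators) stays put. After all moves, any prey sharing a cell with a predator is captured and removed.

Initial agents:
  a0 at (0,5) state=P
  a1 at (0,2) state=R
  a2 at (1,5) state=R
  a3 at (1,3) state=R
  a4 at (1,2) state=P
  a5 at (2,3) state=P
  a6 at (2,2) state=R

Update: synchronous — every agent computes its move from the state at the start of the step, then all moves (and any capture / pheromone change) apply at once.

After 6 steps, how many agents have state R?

t=1: a0@(1,5):P a1@(3,2):R a2@(2,5):R a3@(1,4):R a4@(0,2):P a5@(1,3):P a6@(3,2):R
t=2: a0@(2,5):P a1@(2,2):R a2@(3,5):R a3@(1,3):R a4@(3,2):P a5@(1,4):P a6@(2,2):R
t=3: a0@(3,5):P a1@(1,2):R a2@(0,5):R a3@(1,2):R a4@(2,2):P a5@(1,3):P a6@(1,2):R
t=4: a0@(0,5):P a1@(0,2):R a2@(1,5):R a3@(0,2):R a4@(1,2):P a5@(1,2):P a6@(0,2):R
t=5: a0@(1,5):P a1@(3,2):R a2@(2,5):R a3@(3,2):R a4@(0,2):P a5@(0,2):P a6@(3,2):R
t=6: a0@(2,5):P a1@(2,2):R a2@(3,5):R a3@(2,2):R a4@(3,2):P a5@(3,2):P a6@(2,2):R

4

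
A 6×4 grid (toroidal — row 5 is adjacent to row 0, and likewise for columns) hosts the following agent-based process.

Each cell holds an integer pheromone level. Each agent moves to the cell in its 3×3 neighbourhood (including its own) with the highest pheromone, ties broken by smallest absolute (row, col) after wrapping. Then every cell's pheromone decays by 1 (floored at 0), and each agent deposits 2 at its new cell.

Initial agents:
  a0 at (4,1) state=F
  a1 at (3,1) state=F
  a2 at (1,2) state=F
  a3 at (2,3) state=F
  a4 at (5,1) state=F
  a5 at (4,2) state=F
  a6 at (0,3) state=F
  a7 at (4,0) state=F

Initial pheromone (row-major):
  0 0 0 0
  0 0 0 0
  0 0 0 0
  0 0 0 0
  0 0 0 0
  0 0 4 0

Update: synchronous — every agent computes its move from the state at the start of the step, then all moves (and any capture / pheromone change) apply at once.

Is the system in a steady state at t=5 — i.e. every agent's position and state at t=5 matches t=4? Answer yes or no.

no

t=1: a0@(5,2) a1@(2,0) a2@(0,1) a3@(1,0) a4@(5,2) a5@(5,2) a6@(5,2) a7@(3,0) | pheromone: 0 2 0 0 / 2 0 0 0 / 2 0 0 0 / 2 0 0 0 / 0 0 0 0 / 0 0 11 0
t=2: a0@(5,2) a1@(1,0) a2@(5,2) a3@(0,1) a4@(5,2) a5@(5,2) a6@(5,2) a7@(2,0) | pheromone: 0 3 0 0 / 3 0 0 0 / 3 0 0 0 / 1 0 0 0 / 0 0 0 0 / 0 0 20 0
t=3: a0@(5,2) a1@(0,1) a2@(5,2) a3@(5,2) a4@(5,2) a5@(5,2) a6@(5,2) a7@(1,0) | pheromone: 0 4 0 0 / 4 0 0 0 / 2 0 0 0 / 0 0 0 0 / 0 0 0 0 / 0 0 31 0
t=4: a0@(5,2) a1@(5,2) a2@(5,2) a3@(5,2) a4@(5,2) a5@(5,2) a6@(5,2) a7@(0,1) | pheromone: 0 5 0 0 / 3 0 0 0 / 1 0 0 0 / 0 0 0 0 / 0 0 0 0 / 0 0 44 0
t=5: a0@(5,2) a1@(5,2) a2@(5,2) a3@(5,2) a4@(5,2) a5@(5,2) a6@(5,2) a7@(5,2) | pheromone: 0 4 0 0 / 2 0 0 0 / 0 0 0 0 / 0 0 0 0 / 0 0 0 0 / 0 0 59 0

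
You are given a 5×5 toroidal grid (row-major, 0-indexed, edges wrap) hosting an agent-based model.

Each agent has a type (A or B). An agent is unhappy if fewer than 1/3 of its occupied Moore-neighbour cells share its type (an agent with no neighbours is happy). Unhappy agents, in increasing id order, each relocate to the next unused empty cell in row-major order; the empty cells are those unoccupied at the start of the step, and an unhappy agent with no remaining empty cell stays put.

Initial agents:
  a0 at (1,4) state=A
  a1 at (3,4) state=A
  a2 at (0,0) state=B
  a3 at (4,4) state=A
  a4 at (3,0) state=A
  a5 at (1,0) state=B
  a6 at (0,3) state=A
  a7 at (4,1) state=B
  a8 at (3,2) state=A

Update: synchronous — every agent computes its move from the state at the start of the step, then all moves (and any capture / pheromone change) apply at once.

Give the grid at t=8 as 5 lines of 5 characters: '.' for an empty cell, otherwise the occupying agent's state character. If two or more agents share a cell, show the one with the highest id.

B.AA.
B...A
.....
A...A
.B..A

t=1: a0@(1,4):A a1@(3,4):A a2@(0,0):B a3@(4,4):A a4@(3,0):A a5@(1,0):B a6@(0,3):A a7@(4,1):B a8@(0,1):A
t=2: a0@(1,4):A a1@(3,4):A a2@(0,0):B a3@(4,4):A a4@(3,0):A a5@(1,0):B a6@(0,3):A a7@(4,1):B a8@(0,2):A
t=3: (unchanged — steady state)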